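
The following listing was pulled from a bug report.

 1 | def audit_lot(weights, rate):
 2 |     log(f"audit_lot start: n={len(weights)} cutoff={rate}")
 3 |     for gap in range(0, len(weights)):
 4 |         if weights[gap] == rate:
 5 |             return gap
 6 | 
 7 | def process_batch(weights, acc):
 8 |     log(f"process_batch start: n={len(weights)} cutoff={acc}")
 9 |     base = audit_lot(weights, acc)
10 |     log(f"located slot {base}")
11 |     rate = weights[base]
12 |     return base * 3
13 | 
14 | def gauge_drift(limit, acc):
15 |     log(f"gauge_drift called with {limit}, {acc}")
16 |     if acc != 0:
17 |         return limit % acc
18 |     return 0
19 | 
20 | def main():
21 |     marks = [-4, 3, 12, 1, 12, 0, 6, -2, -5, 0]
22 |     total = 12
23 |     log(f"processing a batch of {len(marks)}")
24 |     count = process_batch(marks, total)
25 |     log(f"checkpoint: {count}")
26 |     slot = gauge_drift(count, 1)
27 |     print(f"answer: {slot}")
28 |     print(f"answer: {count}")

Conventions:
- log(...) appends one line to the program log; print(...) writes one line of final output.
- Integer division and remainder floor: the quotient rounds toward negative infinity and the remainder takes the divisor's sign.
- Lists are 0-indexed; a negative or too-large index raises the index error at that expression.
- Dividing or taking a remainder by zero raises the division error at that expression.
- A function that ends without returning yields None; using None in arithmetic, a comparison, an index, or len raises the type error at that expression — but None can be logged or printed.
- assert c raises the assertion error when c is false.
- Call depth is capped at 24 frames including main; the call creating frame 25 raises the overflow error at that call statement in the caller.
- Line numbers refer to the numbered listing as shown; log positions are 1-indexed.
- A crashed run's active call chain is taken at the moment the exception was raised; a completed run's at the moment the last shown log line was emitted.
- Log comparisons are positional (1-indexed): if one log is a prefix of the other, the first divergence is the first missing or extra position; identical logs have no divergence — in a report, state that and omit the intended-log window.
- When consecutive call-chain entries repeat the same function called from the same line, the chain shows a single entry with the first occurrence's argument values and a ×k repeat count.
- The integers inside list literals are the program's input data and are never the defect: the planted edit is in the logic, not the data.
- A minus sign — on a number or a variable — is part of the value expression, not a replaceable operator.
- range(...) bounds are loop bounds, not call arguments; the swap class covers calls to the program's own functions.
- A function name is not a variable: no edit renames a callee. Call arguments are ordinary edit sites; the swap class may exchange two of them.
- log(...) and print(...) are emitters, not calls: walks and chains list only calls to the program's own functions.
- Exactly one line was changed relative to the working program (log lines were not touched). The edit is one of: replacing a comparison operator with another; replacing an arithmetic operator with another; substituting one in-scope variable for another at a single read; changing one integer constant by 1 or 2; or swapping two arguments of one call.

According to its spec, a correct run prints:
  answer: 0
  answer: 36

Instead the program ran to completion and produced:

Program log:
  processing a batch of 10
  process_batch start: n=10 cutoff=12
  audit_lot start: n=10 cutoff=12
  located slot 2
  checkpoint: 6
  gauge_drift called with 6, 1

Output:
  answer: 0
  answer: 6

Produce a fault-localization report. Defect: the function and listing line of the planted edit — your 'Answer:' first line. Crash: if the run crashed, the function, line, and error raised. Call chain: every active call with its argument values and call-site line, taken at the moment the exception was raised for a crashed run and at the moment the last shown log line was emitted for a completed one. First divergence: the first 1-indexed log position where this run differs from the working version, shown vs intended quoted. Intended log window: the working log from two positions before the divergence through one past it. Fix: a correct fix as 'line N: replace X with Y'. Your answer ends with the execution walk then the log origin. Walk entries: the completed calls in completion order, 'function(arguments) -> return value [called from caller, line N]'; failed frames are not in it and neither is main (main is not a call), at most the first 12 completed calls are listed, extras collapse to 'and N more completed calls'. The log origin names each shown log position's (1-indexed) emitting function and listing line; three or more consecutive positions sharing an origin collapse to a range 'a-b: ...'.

Answer: the defect is in process_batch at line 12.
Core observation: Position 5 is the first bad log line: 'checkpoint: 6' should read 'checkpoint: 36'.
Call chain: main -> gauge_drift(6, 1) (called at line 26).
First divergence: position 5 — the shown line 'checkpoint: 6' should read 'checkpoint: 36'.
Intended log window:
  3: audit_lot start: n=10 cutoff=12
  4: located slot 2
  5: checkpoint: 36
  6: gauge_drift called with 36, 1
Execution walk:
  audit_lot([-4, 3, 12, 1, 12, 0, 6, -2, -5, 0], 12) -> 2  [called from process_batch, line 9]
  process_batch([-4, 3, 12, 1, 12, 0, 6, -2, -5, 0], 12) -> 6  [called from main, line 24]
  gauge_drift(6, 1) -> 0  [called from main, line 26]
Log line origins:
  1: logged in main at line 23
  2: logged in process_batch at line 8
  3: logged in audit_lot at line 2
  4: logged in process_batch at line 10
  5: logged in main at line 25
  6: logged in gauge_drift at line 15
A correct fix: line 12: replace `base` with `rate`.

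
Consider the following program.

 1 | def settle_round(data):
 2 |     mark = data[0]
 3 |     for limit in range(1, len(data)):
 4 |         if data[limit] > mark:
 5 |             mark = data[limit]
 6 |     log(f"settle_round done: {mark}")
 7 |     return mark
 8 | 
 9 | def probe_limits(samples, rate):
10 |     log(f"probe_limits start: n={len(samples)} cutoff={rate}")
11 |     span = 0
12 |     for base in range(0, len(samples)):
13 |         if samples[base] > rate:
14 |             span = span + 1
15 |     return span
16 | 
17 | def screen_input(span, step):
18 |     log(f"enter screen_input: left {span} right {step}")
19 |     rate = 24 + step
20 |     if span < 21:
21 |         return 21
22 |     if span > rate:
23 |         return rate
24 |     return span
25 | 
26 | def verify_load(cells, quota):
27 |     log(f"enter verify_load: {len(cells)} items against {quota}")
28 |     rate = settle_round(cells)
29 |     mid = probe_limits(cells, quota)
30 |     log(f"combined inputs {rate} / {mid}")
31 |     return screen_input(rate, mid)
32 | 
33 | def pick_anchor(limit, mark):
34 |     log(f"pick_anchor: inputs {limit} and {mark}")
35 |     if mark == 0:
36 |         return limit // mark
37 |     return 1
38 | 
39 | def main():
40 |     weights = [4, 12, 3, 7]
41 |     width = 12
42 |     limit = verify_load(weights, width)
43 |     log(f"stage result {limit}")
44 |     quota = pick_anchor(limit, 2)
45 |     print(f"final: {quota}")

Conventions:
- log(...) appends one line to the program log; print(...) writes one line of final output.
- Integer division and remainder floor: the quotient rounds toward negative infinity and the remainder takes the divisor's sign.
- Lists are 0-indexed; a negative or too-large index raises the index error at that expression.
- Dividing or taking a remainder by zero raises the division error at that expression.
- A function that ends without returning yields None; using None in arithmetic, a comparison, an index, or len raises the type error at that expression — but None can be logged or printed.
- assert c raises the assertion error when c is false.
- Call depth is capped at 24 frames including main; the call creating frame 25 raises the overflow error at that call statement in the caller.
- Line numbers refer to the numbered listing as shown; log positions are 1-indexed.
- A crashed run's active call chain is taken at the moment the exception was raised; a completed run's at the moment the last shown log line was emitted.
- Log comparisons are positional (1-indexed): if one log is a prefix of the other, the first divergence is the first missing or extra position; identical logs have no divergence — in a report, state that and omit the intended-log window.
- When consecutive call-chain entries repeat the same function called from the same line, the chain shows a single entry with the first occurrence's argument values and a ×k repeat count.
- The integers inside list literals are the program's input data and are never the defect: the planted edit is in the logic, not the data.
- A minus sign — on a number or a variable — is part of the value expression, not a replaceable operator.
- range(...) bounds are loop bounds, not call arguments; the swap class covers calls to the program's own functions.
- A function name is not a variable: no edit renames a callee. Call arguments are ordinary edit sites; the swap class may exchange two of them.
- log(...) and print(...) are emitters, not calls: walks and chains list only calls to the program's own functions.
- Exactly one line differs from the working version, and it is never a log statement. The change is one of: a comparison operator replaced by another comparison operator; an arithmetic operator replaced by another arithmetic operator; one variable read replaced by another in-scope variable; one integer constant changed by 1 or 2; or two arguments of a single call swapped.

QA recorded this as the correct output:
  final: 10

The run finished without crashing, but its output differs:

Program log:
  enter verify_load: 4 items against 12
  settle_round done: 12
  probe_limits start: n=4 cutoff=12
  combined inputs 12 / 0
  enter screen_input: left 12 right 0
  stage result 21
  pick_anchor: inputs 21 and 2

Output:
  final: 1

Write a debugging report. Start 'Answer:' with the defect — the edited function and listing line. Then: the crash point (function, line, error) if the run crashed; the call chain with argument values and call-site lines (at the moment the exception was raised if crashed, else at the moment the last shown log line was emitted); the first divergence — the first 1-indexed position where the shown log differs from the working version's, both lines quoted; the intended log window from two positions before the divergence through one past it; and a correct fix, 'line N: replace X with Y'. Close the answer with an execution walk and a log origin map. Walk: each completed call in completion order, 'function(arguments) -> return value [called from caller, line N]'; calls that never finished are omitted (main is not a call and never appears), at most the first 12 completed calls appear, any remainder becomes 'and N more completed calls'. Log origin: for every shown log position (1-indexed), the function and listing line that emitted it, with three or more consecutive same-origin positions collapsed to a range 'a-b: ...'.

Answer: the defect is in pick_anchor at line 35.
The tell: The two runs log identically and part ways only at the printed values.
Call chain: main -> pick_anchor(21, 2) (called at line 44).
First divergence: none — the logs agree in full.
Execution walk:
  settle_round([4, 12, 3, 7]) -> 12  [called from verify_load, line 28]
  probe_limits([4, 12, 3, 7], 12) -> 0  [called from verify_load, line 29]
  screen_input(12, 0) -> 21  [called from verify_load, line 31]
  verify_load([4, 12, 3, 7], 12) -> 21  [called from main, line 42]
  pick_anchor(21, 2) -> 1  [called from main, line 44]
Log line origins:
  1: emitted by verify_load (line 27)
  2: emitted by settle_round (line 6)
  3: emitted by probe_limits (line 10)
  4: emitted by verify_load (line 30)
  5: emitted by screen_input (line 18)
  6: emitted by main (line 43)
  7: emitted by pick_anchor (line 34)
A correct fix: line 35: replace `==` with `!=`.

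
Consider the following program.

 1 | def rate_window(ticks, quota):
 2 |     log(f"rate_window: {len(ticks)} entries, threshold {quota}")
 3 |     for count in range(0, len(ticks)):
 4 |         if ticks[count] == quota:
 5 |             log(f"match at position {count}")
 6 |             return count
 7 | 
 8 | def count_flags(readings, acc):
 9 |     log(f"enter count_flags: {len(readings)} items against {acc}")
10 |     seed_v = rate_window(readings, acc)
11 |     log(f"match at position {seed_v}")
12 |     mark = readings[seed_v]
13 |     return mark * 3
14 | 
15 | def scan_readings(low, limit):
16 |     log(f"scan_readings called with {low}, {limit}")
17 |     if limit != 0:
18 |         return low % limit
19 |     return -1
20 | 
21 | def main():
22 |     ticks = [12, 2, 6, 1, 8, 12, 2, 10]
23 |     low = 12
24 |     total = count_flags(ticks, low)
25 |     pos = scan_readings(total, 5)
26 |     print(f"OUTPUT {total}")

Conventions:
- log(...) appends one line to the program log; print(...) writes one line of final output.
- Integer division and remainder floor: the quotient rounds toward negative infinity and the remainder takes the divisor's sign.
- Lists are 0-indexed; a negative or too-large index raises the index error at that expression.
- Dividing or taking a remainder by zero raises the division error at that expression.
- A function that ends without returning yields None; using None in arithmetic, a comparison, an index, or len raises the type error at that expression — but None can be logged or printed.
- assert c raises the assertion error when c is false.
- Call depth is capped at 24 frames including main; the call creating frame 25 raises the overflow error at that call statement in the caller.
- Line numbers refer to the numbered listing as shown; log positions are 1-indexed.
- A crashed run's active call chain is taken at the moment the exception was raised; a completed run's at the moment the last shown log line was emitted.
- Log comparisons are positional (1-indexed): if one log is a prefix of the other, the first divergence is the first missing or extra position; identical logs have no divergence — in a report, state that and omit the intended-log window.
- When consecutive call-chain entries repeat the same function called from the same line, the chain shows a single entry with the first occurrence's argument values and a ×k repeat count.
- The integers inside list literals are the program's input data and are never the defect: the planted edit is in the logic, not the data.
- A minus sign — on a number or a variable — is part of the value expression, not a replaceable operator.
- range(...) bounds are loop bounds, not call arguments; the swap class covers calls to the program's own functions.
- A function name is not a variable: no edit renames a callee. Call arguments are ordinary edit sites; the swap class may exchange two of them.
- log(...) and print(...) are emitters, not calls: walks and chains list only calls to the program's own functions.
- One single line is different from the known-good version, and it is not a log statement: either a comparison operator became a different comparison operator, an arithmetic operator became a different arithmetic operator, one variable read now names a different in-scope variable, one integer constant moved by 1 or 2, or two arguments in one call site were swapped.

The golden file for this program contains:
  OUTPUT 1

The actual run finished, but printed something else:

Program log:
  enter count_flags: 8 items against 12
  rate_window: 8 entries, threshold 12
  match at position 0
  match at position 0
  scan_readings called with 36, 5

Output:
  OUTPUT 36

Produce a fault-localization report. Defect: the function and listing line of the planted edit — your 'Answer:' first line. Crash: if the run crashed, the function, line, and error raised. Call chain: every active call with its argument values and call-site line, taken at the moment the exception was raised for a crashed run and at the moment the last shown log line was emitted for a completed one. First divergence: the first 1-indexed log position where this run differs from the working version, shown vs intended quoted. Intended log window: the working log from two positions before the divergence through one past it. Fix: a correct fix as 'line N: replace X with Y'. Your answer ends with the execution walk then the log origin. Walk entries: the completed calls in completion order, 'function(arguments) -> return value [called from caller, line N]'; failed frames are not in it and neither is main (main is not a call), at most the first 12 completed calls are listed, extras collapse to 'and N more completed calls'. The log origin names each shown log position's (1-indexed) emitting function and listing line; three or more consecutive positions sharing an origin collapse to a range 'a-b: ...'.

Answer: the defect is in main at line 26.
The tell: The logs agree in full; only the final output differs.
Call chain: main -> scan_readings(36, 5) (called at line 25).
First divergence: there is none — every log position agrees.
Execution walk:
  rate_window([12, 2, 6, 1, 8, 12, 2, 10], 12) -> 0  [called from count_flags, line 10]
  count_flags([12, 2, 6, 1, 8, 12, 2, 10], 12) -> 36  [called from main, line 24]
  scan_readings(36, 5) -> 1  [called from main, line 25]
Origin of each log line:
  1: logged in count_flags at line 9
  2: logged in rate_window at line 2
  3: logged in rate_window at line 5
  4: logged in count_flags at line 11
  5: logged in scan_readings at line 16
A correct fix: line 26: replace `total` with `pos`.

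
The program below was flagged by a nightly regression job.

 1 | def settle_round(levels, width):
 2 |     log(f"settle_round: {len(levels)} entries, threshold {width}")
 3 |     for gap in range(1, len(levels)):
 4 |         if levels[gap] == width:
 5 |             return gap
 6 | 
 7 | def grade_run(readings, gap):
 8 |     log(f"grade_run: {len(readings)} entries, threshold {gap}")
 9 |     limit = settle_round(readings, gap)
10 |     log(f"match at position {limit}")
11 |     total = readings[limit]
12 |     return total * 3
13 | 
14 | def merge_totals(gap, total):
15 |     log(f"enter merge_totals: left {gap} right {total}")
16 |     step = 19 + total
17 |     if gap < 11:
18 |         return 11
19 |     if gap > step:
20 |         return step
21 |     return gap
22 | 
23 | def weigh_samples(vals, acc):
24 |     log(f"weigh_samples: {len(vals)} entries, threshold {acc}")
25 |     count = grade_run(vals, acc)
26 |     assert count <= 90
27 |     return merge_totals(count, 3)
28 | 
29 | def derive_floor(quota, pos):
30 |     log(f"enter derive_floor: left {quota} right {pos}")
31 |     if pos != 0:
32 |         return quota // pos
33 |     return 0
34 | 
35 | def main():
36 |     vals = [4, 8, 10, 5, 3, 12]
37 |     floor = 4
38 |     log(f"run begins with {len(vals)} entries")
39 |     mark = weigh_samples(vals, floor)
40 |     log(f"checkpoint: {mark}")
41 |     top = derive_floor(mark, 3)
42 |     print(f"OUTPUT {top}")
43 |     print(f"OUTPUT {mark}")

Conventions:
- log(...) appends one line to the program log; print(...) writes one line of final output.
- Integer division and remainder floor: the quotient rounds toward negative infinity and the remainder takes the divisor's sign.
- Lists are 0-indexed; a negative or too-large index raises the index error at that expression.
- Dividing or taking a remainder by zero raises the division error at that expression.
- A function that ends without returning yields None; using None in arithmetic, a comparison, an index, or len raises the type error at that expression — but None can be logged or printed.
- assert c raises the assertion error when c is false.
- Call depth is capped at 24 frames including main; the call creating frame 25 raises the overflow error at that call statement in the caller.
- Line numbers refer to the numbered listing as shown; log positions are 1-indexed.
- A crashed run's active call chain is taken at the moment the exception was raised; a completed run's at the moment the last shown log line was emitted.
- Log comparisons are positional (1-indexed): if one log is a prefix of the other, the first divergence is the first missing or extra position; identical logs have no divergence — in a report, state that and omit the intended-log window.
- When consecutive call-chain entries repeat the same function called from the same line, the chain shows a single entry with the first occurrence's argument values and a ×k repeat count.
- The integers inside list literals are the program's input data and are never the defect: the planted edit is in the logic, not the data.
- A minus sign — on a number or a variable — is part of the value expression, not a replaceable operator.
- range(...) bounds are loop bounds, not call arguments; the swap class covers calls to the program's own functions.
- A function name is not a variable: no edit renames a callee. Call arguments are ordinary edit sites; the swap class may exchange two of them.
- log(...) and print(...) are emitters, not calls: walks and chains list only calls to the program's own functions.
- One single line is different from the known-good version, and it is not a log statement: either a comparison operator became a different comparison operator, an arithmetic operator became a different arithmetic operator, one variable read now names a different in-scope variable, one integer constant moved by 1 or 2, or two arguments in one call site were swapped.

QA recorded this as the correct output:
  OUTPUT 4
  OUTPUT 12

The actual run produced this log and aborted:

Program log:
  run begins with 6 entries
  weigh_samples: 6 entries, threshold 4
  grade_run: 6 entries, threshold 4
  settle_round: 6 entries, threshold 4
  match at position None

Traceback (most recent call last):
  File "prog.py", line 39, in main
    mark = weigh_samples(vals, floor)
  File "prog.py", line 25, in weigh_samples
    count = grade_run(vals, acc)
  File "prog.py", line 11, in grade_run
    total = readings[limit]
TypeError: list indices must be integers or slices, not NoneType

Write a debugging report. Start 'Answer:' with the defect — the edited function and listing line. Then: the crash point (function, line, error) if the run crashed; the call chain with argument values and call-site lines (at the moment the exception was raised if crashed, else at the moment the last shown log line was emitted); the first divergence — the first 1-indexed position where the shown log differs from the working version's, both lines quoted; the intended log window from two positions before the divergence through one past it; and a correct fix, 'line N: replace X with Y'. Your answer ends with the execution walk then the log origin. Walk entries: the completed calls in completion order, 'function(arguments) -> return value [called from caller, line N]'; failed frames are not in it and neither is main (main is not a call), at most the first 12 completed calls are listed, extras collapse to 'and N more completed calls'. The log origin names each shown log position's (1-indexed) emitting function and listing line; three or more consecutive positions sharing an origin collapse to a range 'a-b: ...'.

Answer: the defect is in settle_round at line 3.
The tell: The log first diverges at position 5: the faulty run prints 'match at position None' where the working version prints 'match at position 0'.
Crash: grade_run, line 11, TypeError.
Call chain: main -> weigh_samples([4, 8, 10, 5, 3, 12], 4) (called at line 39) -> grade_run([4, 8, 10, 5, 3, 12], 4) (called at line 25).
First divergence: position 5 — the shown line 'match at position None' should read 'match at position 0'.
Intended log window:
  3: grade_run: 6 entries, threshold 4
  4: settle_round: 6 entries, threshold 4
  5: match at position 0
  6: enter merge_totals: left 12 right 3
Execution walk:
  settle_round([4, 8, 10, 5, 3, 12], 4) -> None  [called from grade_run, line 9]
Log line origins:
  1: from main, line 38
  2: from weigh_samples, line 24
  3: from grade_run, line 8
  4: from settle_round, line 2
  5: from grade_run, line 10
A correct fix: line 3: replace `1` with `0`.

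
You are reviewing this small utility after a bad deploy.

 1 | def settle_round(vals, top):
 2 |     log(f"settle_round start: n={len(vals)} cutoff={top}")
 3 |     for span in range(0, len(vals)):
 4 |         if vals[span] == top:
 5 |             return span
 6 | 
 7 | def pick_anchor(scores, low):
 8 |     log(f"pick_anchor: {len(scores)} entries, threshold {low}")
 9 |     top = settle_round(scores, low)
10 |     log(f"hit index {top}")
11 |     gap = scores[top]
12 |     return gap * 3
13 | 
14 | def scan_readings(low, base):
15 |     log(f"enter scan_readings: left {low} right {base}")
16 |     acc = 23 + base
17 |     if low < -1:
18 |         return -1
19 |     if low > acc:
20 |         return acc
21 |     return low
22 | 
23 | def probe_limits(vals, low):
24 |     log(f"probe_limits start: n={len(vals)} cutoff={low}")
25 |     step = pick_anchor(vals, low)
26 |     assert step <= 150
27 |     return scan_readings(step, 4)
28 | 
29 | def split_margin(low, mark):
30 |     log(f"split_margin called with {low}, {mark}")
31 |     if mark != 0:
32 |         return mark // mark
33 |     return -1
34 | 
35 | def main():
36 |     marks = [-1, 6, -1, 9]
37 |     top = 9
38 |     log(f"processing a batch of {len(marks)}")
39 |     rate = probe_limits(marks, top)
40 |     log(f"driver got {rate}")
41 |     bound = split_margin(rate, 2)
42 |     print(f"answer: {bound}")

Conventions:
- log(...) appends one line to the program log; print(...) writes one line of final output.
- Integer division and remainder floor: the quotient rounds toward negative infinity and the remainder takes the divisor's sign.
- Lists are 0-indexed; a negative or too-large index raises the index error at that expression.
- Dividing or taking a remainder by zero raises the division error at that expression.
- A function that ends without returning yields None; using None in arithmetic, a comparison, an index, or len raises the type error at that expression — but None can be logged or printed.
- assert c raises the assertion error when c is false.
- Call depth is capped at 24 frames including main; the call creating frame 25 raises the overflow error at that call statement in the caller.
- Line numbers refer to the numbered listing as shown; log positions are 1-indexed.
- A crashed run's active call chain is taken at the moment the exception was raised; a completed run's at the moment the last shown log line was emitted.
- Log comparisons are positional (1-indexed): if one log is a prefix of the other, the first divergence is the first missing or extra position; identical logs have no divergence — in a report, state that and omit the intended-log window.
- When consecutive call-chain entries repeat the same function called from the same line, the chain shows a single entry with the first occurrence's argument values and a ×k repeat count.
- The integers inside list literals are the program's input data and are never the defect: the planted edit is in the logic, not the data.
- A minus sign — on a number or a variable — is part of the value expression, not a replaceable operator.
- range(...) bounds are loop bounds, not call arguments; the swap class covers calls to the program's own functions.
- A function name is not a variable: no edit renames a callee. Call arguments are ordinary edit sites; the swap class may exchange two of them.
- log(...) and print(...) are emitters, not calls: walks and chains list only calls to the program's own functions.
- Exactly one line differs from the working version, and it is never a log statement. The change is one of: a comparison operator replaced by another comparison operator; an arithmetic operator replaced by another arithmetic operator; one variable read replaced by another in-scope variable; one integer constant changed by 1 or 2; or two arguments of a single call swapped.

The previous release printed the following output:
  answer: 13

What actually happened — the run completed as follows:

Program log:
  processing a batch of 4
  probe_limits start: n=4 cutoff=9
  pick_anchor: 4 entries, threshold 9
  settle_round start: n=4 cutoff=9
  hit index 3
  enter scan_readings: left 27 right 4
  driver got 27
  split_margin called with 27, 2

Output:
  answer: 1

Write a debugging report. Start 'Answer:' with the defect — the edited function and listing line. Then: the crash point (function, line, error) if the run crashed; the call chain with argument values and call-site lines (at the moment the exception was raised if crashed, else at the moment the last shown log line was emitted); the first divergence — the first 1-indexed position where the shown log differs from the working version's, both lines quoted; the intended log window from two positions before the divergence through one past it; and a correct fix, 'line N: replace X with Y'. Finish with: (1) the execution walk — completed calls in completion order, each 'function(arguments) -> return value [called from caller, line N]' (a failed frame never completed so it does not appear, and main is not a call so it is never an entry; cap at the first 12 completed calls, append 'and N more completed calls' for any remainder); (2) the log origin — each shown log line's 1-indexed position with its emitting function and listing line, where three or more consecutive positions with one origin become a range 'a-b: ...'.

Answer: the defect is in split_margin at line 32.
Key fact: No log line changed; the fault shows up purely in the output.
Call chain: main -> split_margin(27, 2) (called at line 41).
First divergence: there is none — every log position agrees.
Execution walk:
  settle_round([-1, 6, -1, 9], 9) -> 3  [called from pick_anchor, line 9]
  pick_anchor([-1, 6, -1, 9], 9) -> 27  [called from probe_limits, line 25]
  scan_readings(27, 4) -> 27  [called from probe_limits, line 27]
  probe_limits([-1, 6, -1, 9], 9) -> 27  [called from main, line 39]
  split_margin(27, 2) -> 1  [called from main, line 41]
Origin of each log line:
  1: emitted by main (line 38)
  2: emitted by probe_limits (line 24)
  3: emitted by pick_anchor (line 8)
  4: emitted by settle_round (line 2)
  5: emitted by pick_anchor (line 10)
  6: emitted by scan_readings (line 15)
  7: emitted by main (line 40)
  8: emitted by split_margin (line 30)
A correct fix: line 32: replace `mark // mark` with `low // mark`.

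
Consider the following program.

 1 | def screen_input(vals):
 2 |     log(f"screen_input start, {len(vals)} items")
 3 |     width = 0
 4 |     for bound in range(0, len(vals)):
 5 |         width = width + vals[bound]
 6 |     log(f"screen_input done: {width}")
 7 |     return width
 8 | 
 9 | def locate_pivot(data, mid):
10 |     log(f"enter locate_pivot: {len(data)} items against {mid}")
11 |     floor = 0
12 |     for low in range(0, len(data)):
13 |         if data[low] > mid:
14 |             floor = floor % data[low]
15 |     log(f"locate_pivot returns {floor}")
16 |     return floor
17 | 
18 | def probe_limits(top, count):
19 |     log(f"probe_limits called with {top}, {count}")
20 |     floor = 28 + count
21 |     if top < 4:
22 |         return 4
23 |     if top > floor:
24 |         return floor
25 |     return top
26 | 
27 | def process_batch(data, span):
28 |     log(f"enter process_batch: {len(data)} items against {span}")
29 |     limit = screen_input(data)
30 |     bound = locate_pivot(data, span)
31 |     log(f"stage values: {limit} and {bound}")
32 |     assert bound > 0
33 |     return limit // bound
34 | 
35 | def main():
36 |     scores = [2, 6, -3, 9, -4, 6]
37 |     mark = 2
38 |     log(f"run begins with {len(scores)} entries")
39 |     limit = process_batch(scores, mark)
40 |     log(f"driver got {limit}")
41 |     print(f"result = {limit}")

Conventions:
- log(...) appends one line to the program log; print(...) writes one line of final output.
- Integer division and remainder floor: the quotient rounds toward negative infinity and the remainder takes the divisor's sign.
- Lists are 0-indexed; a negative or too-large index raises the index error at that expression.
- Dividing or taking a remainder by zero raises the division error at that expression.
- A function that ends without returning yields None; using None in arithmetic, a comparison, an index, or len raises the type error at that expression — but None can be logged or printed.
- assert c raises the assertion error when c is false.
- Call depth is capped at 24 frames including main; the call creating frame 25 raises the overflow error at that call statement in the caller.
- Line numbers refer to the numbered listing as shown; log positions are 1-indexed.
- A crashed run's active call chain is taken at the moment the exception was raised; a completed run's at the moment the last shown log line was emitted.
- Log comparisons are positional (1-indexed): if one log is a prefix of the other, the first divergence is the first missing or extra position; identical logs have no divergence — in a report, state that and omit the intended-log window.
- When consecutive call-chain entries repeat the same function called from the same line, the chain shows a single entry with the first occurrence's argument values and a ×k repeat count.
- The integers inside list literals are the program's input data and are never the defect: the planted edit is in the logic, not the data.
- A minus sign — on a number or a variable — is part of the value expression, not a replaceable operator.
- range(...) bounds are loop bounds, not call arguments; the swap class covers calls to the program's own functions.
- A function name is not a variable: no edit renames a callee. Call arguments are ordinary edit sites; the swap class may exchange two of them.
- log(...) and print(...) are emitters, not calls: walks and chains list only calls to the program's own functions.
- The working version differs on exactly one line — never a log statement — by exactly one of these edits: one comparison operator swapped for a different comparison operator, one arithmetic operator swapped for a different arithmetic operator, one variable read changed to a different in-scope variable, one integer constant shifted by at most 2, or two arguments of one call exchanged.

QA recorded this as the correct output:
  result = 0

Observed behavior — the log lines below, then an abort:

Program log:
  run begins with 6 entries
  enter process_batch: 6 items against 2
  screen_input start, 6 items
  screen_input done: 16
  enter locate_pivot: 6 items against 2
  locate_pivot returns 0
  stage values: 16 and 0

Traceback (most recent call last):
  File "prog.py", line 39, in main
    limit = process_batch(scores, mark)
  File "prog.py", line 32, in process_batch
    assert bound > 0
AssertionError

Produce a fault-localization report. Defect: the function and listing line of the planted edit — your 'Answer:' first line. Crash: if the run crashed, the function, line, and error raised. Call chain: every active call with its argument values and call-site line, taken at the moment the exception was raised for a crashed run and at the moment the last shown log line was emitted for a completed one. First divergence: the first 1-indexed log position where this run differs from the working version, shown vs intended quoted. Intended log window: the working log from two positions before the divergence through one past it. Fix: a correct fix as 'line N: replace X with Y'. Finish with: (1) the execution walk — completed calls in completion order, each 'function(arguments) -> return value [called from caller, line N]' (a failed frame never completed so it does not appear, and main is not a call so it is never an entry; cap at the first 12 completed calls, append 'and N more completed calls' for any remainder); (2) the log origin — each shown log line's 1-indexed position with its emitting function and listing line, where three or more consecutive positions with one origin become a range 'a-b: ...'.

Answer: the defect is in locate_pivot at line 14.
Key fact: The earliest visible damage is log position 6 — 'locate_pivot returns 0' rather than the intended 'locate_pivot returns 21'.
Crash: process_batch, line 32, AssertionError.
Call chain: main -> process_batch([2, 6, -3, 9, -4, 6], 2) (called at line 39).
First divergence: position 6; shown 'locate_pivot returns 0' vs intended 'locate_pivot returns 21'.
Intended log window:
  4: screen_input done: 16
  5: enter locate_pivot: 6 items against 2
  6: locate_pivot returns 21
  7: stage values: 16 and 21
Execution walk:
  screen_input([2, 6, -3, 9, -4, 6]) -> 16  [called from process_batch, line 29]
  locate_pivot([2, 6, -3, 9, -4, 6], 2) -> 0  [called from process_batch, line 30]
Log origins:
  1 — main, line 38
  2 — process_batch, line 28
  3 — screen_input, line 2
  4 — screen_input, line 6
  5 — locate_pivot, line 10
  6 — locate_pivot, line 15
  7 — process_batch, line 31
A correct fix: line 14: replace `%` with `+`.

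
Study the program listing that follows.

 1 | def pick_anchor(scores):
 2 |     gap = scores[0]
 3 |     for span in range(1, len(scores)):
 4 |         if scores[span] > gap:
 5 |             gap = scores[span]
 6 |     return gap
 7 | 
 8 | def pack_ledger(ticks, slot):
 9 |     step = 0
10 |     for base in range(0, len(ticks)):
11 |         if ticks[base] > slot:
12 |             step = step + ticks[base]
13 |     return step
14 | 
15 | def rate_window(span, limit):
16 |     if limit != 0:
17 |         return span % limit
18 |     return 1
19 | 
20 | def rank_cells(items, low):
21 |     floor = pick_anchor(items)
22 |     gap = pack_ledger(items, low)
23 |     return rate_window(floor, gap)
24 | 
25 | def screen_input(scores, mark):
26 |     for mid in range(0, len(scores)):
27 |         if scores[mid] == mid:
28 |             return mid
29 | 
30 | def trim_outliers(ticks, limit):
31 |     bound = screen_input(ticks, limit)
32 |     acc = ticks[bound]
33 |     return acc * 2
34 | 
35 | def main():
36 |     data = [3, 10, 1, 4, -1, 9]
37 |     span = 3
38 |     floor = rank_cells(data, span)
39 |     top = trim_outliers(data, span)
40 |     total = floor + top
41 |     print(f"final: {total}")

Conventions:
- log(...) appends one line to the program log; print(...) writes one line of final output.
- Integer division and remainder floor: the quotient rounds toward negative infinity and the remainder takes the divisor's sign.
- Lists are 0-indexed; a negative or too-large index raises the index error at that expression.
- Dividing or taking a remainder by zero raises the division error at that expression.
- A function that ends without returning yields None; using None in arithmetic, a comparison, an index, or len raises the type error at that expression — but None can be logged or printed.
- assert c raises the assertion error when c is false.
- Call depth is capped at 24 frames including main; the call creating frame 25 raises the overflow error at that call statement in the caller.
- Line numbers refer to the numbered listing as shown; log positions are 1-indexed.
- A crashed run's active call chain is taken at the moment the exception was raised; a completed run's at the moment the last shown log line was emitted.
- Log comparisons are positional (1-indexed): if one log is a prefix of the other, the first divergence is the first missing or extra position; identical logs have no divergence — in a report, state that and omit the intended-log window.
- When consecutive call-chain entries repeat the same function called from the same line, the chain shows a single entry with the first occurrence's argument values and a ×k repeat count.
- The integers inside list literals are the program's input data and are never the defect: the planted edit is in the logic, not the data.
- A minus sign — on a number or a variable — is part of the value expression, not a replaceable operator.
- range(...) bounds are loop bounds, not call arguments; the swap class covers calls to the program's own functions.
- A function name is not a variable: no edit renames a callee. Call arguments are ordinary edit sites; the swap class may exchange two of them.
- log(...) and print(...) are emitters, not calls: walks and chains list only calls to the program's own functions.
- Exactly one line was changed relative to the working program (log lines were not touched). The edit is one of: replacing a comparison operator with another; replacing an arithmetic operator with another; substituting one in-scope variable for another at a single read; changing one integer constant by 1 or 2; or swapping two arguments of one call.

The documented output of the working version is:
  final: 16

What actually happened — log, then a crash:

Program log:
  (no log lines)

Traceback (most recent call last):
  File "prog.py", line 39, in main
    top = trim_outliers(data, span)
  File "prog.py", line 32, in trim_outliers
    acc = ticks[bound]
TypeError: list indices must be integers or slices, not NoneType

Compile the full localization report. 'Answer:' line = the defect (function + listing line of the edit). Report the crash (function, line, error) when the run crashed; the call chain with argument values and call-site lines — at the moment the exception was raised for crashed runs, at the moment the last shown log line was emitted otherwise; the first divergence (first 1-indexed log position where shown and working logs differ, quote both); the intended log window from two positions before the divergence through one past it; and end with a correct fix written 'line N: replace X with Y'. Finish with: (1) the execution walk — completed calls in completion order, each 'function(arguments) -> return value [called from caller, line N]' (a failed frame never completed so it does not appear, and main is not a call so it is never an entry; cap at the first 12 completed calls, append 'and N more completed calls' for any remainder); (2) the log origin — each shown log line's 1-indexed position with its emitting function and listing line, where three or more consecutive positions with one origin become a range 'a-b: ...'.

Answer: the defect is in screen_input at line 27.
The tell: The logs agree in full; the defect surfaces as the crash itself.
Crash: trim_outliers, line 32, TypeError.
Call chain: main -> trim_outliers([3, 10, 1, 4, -1, 9], 3) (called at line 39).
First divergence: none — the logs agree in full.
Execution walk:
  pick_anchor([3, 10, 1, 4, -1, 9]) -> 10  [called from rank_cells, line 21]
  pack_ledger([3, 10, 1, 4, -1, 9], 3) -> 23  [called from rank_cells, line 22]
  rate_window(10, 23) -> 10  [called from rank_cells, line 23]
  rank_cells([3, 10, 1, 4, -1, 9], 3) -> 10  [called from main, line 38]
  screen_input([3, 10, 1, 4, -1, 9], 3) -> None  [called from trim_outliers, line 31]
Log line origins:
  (no log lines)
A correct fix: line 27: replace `scores[mid] == mid` with `scores[mid] == mark`.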